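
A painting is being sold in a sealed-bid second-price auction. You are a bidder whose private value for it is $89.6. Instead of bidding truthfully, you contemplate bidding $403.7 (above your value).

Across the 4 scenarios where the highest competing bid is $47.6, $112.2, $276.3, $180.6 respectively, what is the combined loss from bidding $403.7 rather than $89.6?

The deviation costs you only when the competing bid falls strictly between $89.6 and $403.7; elsewhere both bids give the same outcome.
$47.6: outcomes coincide → loss $0.
$112.2: truthful payoff $0, deviation payoff −$22.6 → loss $22.6.
$276.3: truthful payoff $0, deviation payoff −$186.7 → loss $186.7.
$180.6: truthful payoff $0, deviation payoff −$91 → loss $91.
Total loss = $22.6 + $186.7 + $91 = $300.3.

$300.3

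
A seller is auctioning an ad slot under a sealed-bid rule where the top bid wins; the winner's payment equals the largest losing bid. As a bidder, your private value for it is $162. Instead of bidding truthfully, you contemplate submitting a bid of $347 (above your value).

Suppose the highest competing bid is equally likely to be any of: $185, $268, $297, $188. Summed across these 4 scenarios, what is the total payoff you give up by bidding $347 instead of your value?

The deviation costs you only when the competing bid falls strictly between $162 and $347; elsewhere both bids give the same outcome.
$185: truthful payoff $0, deviation payoff −$23 → loss $23.
$268: truthful payoff $0, deviation payoff −$106 → loss $106.
$297: truthful payoff $0, deviation payoff −$135 → loss $135.
$188: truthful payoff $0, deviation payoff −$26 → loss $26.
Total loss = $23 + $106 + $135 + $26 = $290.
Truthful bidding weakly dominates here: raising your bid can only win items priced above your value, and lowering it can only forfeit items priced below.

$290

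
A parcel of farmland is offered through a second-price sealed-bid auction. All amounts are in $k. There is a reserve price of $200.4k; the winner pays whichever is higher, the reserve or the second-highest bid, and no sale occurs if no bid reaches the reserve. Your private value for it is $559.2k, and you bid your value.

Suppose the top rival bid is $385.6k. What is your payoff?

$173.6k

Your bid $559.2k is the highest and exceeds the reserve.
Price = max(second-highest bid, reserve) = max($385.6k, $200.4k) = $385.6k.
Payoff = $559.2k − $385.6k = $173.6k.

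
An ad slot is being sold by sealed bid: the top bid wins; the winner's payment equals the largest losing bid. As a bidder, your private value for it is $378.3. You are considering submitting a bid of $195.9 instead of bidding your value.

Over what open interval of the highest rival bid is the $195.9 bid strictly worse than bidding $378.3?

($195.9, $378.3)

If the competing bid is below $195.9, both bids win at the same price — no difference.
If it is above $378.3, both bids lose — no difference.
If it lies strictly between $195.9 and $378.3, bidding your value wins at a price below your value (positive payoff) while bidding $195.9 loses (payoff 0).
So the deviation strictly hurts on the open interval ($195.9, $378.3).
In a second-price auction your bid sets only whether you win, not what you pay, so bidding your true value is weakly dominant.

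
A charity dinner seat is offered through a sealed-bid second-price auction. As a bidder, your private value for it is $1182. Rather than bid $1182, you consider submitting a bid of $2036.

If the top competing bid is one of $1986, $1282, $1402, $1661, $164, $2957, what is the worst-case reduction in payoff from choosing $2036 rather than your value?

$1986: truthful gives $0, deviation gives −$804 → loss $804.
$1282: truthful gives $0, deviation gives −$100 → loss $100.
$1402: truthful gives $0, deviation gives −$220 → loss $220.
$1661: truthful gives $0, deviation gives −$479 → loss $479.
$164: same outcome either way → loss $0.
$2957: same outcome either way → loss $0.
Maximum loss: $804.

$804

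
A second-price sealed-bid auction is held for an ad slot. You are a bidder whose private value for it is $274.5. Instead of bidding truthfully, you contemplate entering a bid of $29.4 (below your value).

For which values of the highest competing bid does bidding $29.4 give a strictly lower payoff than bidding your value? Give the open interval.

If the competing bid is below $29.4, both bids win at the same price — no difference.
If it is above $274.5, both bids lose — no difference.
If it lies strictly between $29.4 and $274.5, bidding your value wins at a price below your value (positive payoff) while bidding $29.4 loses (payoff 0).
So the deviation strictly hurts on the open interval ($29.4, $274.5).
Because the price is fixed by the runner-up's bid, deviating from your value can only change a good outcome into a bad one — never the reverse.

($29.4, $274.5)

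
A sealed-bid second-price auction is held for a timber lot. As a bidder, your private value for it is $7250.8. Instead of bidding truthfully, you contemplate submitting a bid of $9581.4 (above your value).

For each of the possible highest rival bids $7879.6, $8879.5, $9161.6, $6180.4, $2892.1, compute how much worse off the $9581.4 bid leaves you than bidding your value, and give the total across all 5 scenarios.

The deviation costs you only when the competing bid falls strictly between $7250.8 and $9581.4; elsewhere both bids give the same outcome.
$7879.6: truthful payoff $0, deviation payoff −$628.8 → loss $628.8.
$8879.5: truthful payoff $0, deviation payoff −$1628.7 → loss $1628.7.
$9161.6: truthful payoff $0, deviation payoff −$1910.8 → loss $1910.8.
$6180.4: outcomes coincide → loss $0.
$2892.1: outcomes coincide → loss $0.
Total loss = $628.8 + $1628.7 + $1910.8 = $4168.3.
In a second-price auction your bid sets only whether you win, not what you pay, so bidding your true value is weakly dominant.

$4168.3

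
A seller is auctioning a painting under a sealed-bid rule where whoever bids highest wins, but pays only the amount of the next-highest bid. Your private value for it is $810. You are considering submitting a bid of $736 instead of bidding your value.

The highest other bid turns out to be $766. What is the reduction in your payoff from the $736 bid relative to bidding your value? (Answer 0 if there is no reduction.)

Bidding your value $810: you win (since $810 > $766) and pay $766. Payoff $44.
Bidding $736: you lose. Payoff $0.
The competing bid $766 lies between your shaded bid and your value, so underbidding forfeits an item you could have won at a profitable price.
Loss from deviating = $44 − ($0) = $44.

$44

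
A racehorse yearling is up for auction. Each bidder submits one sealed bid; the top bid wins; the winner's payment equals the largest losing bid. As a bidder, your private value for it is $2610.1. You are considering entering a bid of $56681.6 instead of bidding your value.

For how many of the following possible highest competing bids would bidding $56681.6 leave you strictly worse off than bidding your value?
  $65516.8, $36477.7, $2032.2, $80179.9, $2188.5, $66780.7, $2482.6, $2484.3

The deviation hurts exactly when the highest competing bid lies strictly between $2610.1 and $56681.6 — overbidding then wins at a price above your value.
$65516.8: above both → same outcome either way.
$36477.7: inside the interval → strictly worse (loss $33867.6).
$2032.2: below both → same outcome either way.
$80179.9: above both → same outcome either way.
$2188.5: below both → same outcome either way.
$66780.7: above both → same outcome either way.
$2482.6: below both → same outcome either way.
$2484.3: below both → same outcome either way.
Count: 1.

1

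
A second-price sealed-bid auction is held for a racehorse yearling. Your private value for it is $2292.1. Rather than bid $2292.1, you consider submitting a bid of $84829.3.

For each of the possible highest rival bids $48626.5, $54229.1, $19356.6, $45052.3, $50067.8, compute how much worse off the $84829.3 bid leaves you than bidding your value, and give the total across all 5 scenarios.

The deviation costs you only when the competing bid falls strictly between $2292.1 and $84829.3; elsewhere both bids give the same outcome.
$48626.5: truthful payoff $0, deviation payoff −$46334.4 → loss $46334.4.
$54229.1: truthful payoff $0, deviation payoff −$51937 → loss $51937.
$19356.6: truthful payoff $0, deviation payoff −$17064.5 → loss $17064.5.
$45052.3: truthful payoff $0, deviation payoff −$42760.2 → loss $42760.2.
$50067.8: truthful payoff $0, deviation payoff −$47775.7 → loss $47775.7.
Total loss = $46334.4 + $51937 + $17064.5 + $42760.2 + $47775.7 = $205871.8.
In a second-price auction your bid sets only whether you win, not what you pay, so bidding your true value is weakly dominant.

$205871.8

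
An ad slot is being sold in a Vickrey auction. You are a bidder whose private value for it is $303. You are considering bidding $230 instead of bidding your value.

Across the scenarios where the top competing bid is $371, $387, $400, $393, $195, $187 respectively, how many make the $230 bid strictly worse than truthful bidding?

The deviation hurts exactly when the highest competing bid lies strictly between $230 and $303 — underbidding then forfeits a profitable win.
$371: above both → same outcome either way.
$387: above both → same outcome either way.
$400: above both → same outcome either way.
$393: above both → same outcome either way.
$195: below both → same outcome either way.
$187: below both → same outcome either way.
Count: 0.

0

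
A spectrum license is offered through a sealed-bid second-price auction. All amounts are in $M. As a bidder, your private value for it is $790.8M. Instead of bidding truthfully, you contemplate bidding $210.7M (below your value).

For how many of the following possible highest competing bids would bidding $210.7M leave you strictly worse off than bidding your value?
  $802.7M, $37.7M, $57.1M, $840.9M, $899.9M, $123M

0

The deviation hurts exactly when the highest competing bid lies strictly between $210.7M and $790.8M — underbidding then forfeits a profitable win.
$802.7M: above both → same outcome either way.
$37.7M: below both → same outcome either way.
$57.1M: below both → same outcome either way.
$840.9M: above both → same outcome either way.
$899.9M: above both → same outcome either way.
$123M: below both → same outcome either way.
Count: 0.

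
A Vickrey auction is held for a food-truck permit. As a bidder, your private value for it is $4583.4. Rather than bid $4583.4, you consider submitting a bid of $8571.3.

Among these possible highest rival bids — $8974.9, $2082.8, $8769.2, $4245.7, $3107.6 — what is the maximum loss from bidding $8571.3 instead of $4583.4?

$8974.9: same outcome either way → loss $0.
$2082.8: same outcome either way → loss $0.
$8769.2: same outcome either way → loss $0.
$4245.7: same outcome either way → loss $0.
$3107.6: same outcome either way → loss $0.
Maximum loss: $0.

$0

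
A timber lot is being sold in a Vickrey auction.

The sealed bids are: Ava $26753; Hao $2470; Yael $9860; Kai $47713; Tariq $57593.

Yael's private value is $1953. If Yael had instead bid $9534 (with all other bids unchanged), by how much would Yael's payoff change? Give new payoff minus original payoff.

$0

The highest bid among the other bidders is $57593; Yael's bid doesn't change that.
Original bid $9860: Yael is not highest (top rival bid is $57593); payoff $0.
Alternative bid $9534: Yael is not highest (top rival bid is $57593); payoff $0.
Change in payoff = $0 − ($0) = $0.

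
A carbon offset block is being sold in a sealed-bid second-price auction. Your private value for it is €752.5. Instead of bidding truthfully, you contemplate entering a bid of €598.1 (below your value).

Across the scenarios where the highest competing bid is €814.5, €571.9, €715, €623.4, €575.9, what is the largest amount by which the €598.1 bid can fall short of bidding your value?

€814.5: same outcome either way → loss €0.
€571.9: same outcome either way → loss €0.
€715: truthful gives €37.5, deviation gives €0 → loss €37.5.
€623.4: truthful gives €129.1, deviation gives €0 → loss €129.1.
€575.9: same outcome either way → loss €0.
Maximum loss: €129.1.

€129.1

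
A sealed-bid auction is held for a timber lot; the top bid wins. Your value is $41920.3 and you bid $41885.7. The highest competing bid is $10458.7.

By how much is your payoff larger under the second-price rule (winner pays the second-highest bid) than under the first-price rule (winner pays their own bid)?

$31427

You have the highest bid, so you win under either rule.
Second-price: pay $10458.7 → payoff $31461.6.
First-price: pay your own bid $41885.7 → payoff $34.6.
Difference = $31461.6 − ($34.6) = $31427.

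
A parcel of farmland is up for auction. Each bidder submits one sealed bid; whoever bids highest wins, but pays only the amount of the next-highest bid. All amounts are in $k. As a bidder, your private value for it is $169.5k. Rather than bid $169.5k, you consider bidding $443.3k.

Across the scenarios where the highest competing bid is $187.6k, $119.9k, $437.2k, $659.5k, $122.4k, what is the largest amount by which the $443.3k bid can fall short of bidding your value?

$267.7k

$187.6k: truthful gives $0k, deviation gives −$18.1k → loss $18.1k.
$119.9k: same outcome either way → loss $0k.
$437.2k: truthful gives $0k, deviation gives −$267.7k → loss $267.7k.
$659.5k: same outcome either way → loss $0k.
$122.4k: same outcome either way → loss $0k.
Maximum loss: $267.7k.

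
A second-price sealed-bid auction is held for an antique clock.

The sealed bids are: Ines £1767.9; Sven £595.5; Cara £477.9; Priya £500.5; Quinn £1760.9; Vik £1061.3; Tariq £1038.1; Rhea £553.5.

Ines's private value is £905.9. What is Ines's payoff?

−£855

Highest bid: Ines at £1767.9, so Ines wins.
Second-highest bid: Quinn at £1760.9 — that is the price the winner pays.
Ines's payoff = value − price = £905.9 − £1760.9 = −£855.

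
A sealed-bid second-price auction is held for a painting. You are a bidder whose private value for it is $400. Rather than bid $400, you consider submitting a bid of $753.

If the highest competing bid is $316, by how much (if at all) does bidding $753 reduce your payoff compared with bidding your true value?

Bidding your value $400: you win (since $400 > $316) and pay $316. Payoff $84.
Bidding $753: you win and pay $316. Payoff $400 − $316 = $84.
Difference = $84 − $84 = $0; both bids lead to the same outcome because the competing bid is below both your value and your alternative bid.
Because the price is fixed by the runner-up's bid, deviating from your value can only change a good outcome into a bad one — never the reverse.

$0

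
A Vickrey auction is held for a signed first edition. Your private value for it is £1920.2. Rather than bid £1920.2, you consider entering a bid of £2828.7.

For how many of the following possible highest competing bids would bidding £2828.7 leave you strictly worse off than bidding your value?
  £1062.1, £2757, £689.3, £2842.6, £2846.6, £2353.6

The deviation hurts exactly when the highest competing bid lies strictly between £1920.2 and £2828.7 — overbidding then wins at a price above your value.
£1062.1: below both → same outcome either way.
£2757: inside the interval → strictly worse (loss £836.8).
£689.3: below both → same outcome either way.
£2842.6: above both → same outcome either way.
£2846.6: above both → same outcome either way.
£2353.6: inside the interval → strictly worse (loss £433.4).
Count: 2.

2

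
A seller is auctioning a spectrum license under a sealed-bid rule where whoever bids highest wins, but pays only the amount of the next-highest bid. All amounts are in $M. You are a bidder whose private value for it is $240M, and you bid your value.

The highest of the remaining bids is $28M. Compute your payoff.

Your bid $240M exceeds the highest competing bid $28M, so you win.
In a second-price auction the winner pays the second-highest bid, $28M.
Payoff = value − price = $240M − $28M = $212M.

$212M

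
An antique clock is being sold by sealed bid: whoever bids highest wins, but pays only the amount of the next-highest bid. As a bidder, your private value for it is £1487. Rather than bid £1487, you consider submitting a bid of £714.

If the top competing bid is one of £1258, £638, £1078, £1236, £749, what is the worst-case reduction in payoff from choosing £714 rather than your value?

£1258: truthful gives £229, deviation gives £0 → loss £229.
£638: same outcome either way → loss £0.
£1078: truthful gives £409, deviation gives £0 → loss £409.
£1236: truthful gives £251, deviation gives £0 → loss £251.
£749: truthful gives £738, deviation gives £0 → loss £738.
Maximum loss: £738.

£738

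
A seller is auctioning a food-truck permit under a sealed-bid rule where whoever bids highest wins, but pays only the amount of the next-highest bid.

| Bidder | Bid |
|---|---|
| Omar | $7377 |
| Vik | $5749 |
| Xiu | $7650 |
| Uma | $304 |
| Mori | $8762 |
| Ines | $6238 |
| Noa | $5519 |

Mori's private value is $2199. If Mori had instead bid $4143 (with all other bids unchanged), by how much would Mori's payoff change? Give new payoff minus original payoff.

$5451

The highest bid among the other bidders is $7650; Mori's bid doesn't change that.
Original bid $8762: Mori is highest, pays the top rival bid $7650; payoff $2199 − $7650 = −$5451.
Alternative bid $4143: Mori is not highest (top rival bid is $7650); payoff $0.
Change in payoff = $0 − (−$5451) = $5451.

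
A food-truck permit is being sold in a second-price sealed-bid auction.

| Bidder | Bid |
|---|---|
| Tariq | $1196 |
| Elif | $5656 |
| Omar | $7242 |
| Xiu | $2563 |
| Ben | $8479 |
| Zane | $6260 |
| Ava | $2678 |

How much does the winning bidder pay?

$7242

Highest bid: Ben at $8479, so Ben wins.
Second-highest bid: Omar at $7242 — that is the price the winner pays.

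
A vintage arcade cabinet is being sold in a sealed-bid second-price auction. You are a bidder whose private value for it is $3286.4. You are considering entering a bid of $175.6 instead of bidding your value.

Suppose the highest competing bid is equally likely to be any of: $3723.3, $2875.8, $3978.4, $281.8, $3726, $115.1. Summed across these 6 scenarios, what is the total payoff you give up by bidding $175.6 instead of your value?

$3415.2

The deviation costs you only when the competing bid falls strictly between $175.6 and $3286.4; elsewhere both bids give the same outcome.
$3723.3: outcomes coincide → loss $0.
$2875.8: truthful payoff $410.6, deviation payoff $0 → loss $410.6.
$3978.4: outcomes coincide → loss $0.
$281.8: truthful payoff $3004.6, deviation payoff $0 → loss $3004.6.
$3726: outcomes coincide → loss $0.
$115.1: outcomes coincide → loss $0.
Total loss = $410.6 + $3004.6 = $3415.2.
In a second-price auction your bid sets only whether you win, not what you pay, so bidding your true value is weakly dominant.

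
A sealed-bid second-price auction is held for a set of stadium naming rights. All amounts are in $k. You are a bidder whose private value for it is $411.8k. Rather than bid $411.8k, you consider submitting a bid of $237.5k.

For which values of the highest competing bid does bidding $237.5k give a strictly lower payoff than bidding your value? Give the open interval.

($237.5k, $411.8k)

If the competing bid is below $237.5k, both bids win at the same price — no difference.
If it is above $411.8k, both bids lose — no difference.
If it lies strictly between $237.5k and $411.8k, bidding your value wins at a price below your value (positive payoff) while bidding $237.5k loses (payoff 0).
So the deviation strictly hurts on the open interval ($237.5k, $411.8k).
Truthful bidding weakly dominates here: raising your bid can only win items priced above your value, and lowering it can only forfeit items priced below.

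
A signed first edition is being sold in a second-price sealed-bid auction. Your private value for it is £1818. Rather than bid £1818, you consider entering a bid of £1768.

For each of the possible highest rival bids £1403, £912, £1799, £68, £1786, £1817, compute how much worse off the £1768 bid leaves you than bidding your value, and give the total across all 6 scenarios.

£52

The deviation costs you only when the competing bid falls strictly between £1768 and £1818; elsewhere both bids give the same outcome.
£1403: outcomes coincide → loss £0.
£912: outcomes coincide → loss £0.
£1799: truthful payoff £19, deviation payoff £0 → loss £19.
£68: outcomes coincide → loss £0.
£1786: truthful payoff £32, deviation payoff £0 → loss £32.
£1817: truthful payoff £1, deviation payoff £0 → loss £1.
Total loss = £19 + £32 + £1 = £52.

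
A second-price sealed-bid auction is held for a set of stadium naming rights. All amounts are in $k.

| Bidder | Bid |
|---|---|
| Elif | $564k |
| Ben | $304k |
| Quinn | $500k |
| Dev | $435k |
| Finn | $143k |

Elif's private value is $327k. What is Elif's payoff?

Highest bid: Elif at $564k, so Elif wins.
Second-highest bid: Quinn at $500k — that is the price the winner pays.
Elif's payoff = value − price = $327k − $500k = −$173k.

−$173k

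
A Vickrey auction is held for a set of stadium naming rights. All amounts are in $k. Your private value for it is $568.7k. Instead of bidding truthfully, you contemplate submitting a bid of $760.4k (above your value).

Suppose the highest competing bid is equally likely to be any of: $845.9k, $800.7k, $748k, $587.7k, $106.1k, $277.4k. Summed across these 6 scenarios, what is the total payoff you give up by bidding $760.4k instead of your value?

$198.3k

The deviation costs you only when the competing bid falls strictly between $568.7k and $760.4k; elsewhere both bids give the same outcome.
$845.9k: outcomes coincide → loss $0k.
$800.7k: outcomes coincide → loss $0k.
$748k: truthful payoff $0k, deviation payoff −$179.3k → loss $179.3k.
$587.7k: truthful payoff $0k, deviation payoff −$19k → loss $19k.
$106.1k: outcomes coincide → loss $0k.
$277.4k: outcomes coincide → loss $0k.
Total loss = $179.3k + $19k = $198.3k.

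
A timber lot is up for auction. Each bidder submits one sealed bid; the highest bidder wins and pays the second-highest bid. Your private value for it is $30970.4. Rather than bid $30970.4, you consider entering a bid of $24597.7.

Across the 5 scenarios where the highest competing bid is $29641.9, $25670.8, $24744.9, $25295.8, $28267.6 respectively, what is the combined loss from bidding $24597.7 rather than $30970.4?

The deviation costs you only when the competing bid falls strictly between $24597.7 and $30970.4; elsewhere both bids give the same outcome.
$29641.9: truthful payoff $1328.5, deviation payoff $0 → loss $1328.5.
$25670.8: truthful payoff $5299.6, deviation payoff $0 → loss $5299.6.
$24744.9: truthful payoff $6225.5, deviation payoff $0 → loss $6225.5.
$25295.8: truthful payoff $5674.6, deviation payoff $0 → loss $5674.6.
$28267.6: truthful payoff $2702.8, deviation payoff $0 → loss $2702.8.
Total loss = $1328.5 + $5299.6 + $6225.5 + $5674.6 + $2702.8 = $21231.

$21231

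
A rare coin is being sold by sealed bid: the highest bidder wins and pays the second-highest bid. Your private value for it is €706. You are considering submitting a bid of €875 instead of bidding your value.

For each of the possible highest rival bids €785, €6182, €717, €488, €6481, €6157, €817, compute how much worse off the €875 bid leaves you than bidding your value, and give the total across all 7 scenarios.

€201

The deviation costs you only when the competing bid falls strictly between €706 and €875; elsewhere both bids give the same outcome.
€785: truthful payoff €0, deviation payoff −€79 → loss €79.
€6182: outcomes coincide → loss €0.
€717: truthful payoff €0, deviation payoff −€11 → loss €11.
€488: outcomes coincide → loss €0.
€6481: outcomes coincide → loss €0.
€6157: outcomes coincide → loss €0.
€817: truthful payoff €0, deviation payoff −€111 → loss €111.
Total loss = €79 + €11 + €111 = €201.
In a second-price auction your bid sets only whether you win, not what you pay, so bidding your true value is weakly dominant.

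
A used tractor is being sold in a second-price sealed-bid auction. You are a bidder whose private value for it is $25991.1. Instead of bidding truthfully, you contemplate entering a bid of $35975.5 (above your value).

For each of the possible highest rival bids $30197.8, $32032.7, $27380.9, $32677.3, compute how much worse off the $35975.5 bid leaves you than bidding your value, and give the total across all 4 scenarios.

$18324.3

The deviation costs you only when the competing bid falls strictly between $25991.1 and $35975.5; elsewhere both bids give the same outcome.
$30197.8: truthful payoff $0, deviation payoff −$4206.7 → loss $4206.7.
$32032.7: truthful payoff $0, deviation payoff −$6041.6 → loss $6041.6.
$27380.9: truthful payoff $0, deviation payoff −$1389.8 → loss $1389.8.
$32677.3: truthful payoff $0, deviation payoff −$6686.2 → loss $6686.2.
Total loss = $4206.7 + $6041.6 + $1389.8 + $6686.2 = $18324.3.
Because the price is fixed by the runner-up's bid, deviating from your value can only change a good outcome into a bad one — never the reverse.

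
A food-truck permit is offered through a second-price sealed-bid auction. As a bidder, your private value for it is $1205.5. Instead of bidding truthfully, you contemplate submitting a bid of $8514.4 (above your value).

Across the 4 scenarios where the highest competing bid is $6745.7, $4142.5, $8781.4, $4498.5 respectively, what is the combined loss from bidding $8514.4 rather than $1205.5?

$11770.2

The deviation costs you only when the competing bid falls strictly between $1205.5 and $8514.4; elsewhere both bids give the same outcome.
$6745.7: truthful payoff $0, deviation payoff −$5540.2 → loss $5540.2.
$4142.5: truthful payoff $0, deviation payoff −$2937 → loss $2937.
$8781.4: outcomes coincide → loss $0.
$4498.5: truthful payoff $0, deviation payoff −$3293 → loss $3293.
Total loss = $5540.2 + $2937 + $3293 = $11770.2.
Truthful bidding weakly dominates here: raising your bid can only win items priced above your value, and lowering it can only forfeit items priced below.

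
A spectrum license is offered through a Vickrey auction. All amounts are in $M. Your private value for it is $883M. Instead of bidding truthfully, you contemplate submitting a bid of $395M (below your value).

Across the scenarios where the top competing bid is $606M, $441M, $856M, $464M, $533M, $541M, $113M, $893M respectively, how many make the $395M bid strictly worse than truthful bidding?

The deviation hurts exactly when the highest competing bid lies strictly between $395M and $883M — underbidding then forfeits a profitable win.
$606M: inside the interval → strictly worse (loss $277M).
$441M: inside the interval → strictly worse (loss $442M).
$856M: inside the interval → strictly worse (loss $27M).
$464M: inside the interval → strictly worse (loss $419M).
$533M: inside the interval → strictly worse (loss $350M).
$541M: inside the interval → strictly worse (loss $342M).
$113M: below both → same outcome either way.
$893M: above both → same outcome either way.
Count: 6.

6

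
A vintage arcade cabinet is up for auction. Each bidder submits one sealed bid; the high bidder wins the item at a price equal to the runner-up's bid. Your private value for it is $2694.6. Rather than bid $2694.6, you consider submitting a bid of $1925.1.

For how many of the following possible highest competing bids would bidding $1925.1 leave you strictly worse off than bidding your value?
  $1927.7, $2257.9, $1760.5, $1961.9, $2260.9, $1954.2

The deviation hurts exactly when the highest competing bid lies strictly between $1925.1 and $2694.6 — underbidding then forfeits a profitable win.
$1927.7: inside the interval → strictly worse (loss $766.9).
$2257.9: inside the interval → strictly worse (loss $436.7).
$1760.5: below both → same outcome either way.
$1961.9: inside the interval → strictly worse (loss $732.7).
$2260.9: inside the interval → strictly worse (loss $433.7).
$1954.2: inside the interval → strictly worse (loss $740.4).
Count: 5.

5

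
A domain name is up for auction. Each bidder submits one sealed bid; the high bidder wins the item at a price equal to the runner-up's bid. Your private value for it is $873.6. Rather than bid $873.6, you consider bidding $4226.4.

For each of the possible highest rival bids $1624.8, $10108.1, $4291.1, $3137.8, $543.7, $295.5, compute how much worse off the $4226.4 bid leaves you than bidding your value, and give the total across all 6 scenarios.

$3015.4

The deviation costs you only when the competing bid falls strictly between $873.6 and $4226.4; elsewhere both bids give the same outcome.
$1624.8: truthful payoff $0, deviation payoff −$751.2 → loss $751.2.
$10108.1: outcomes coincide → loss $0.
$4291.1: outcomes coincide → loss $0.
$3137.8: truthful payoff $0, deviation payoff −$2264.2 → loss $2264.2.
$543.7: outcomes coincide → loss $0.
$295.5: outcomes coincide → loss $0.
Total loss = $751.2 + $2264.2 = $3015.4.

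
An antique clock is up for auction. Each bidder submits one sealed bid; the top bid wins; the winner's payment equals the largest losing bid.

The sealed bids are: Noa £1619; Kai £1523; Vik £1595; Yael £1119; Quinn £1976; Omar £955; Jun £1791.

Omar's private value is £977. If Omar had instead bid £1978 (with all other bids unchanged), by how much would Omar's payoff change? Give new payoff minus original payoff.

The highest bid among the other bidders is £1976; Omar's bid doesn't change that.
Original bid £955: Omar is not highest (top rival bid is £1976); payoff £0.
Alternative bid £1978: Omar is highest, pays the top rival bid £1976; payoff £977 − £1976 = −£999.
Change in payoff = −£999 − (£0) = −£999.

−£999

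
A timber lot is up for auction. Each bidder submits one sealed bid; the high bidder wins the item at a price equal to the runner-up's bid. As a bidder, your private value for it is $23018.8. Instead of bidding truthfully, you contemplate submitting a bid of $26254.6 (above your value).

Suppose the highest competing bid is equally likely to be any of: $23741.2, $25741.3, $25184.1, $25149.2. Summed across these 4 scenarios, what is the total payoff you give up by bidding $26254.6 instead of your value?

$7740.6

The deviation costs you only when the competing bid falls strictly between $23018.8 and $26254.6; elsewhere both bids give the same outcome.
$23741.2: truthful payoff $0, deviation payoff −$722.4 → loss $722.4.
$25741.3: truthful payoff $0, deviation payoff −$2722.5 → loss $2722.5.
$25184.1: truthful payoff $0, deviation payoff −$2165.3 → loss $2165.3.
$25149.2: truthful payoff $0, deviation payoff −$2130.4 → loss $2130.4.
Total loss = $722.4 + $2722.5 + $2165.3 + $2130.4 = $7740.6.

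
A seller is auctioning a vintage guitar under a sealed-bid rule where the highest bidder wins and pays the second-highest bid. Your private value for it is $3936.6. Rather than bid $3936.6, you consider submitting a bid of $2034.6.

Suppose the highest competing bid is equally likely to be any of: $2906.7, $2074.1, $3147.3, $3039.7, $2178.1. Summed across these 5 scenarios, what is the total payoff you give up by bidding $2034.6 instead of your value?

$6337.1

The deviation costs you only when the competing bid falls strictly between $2034.6 and $3936.6; elsewhere both bids give the same outcome.
$2906.7: truthful payoff $1029.9, deviation payoff $0 → loss $1029.9.
$2074.1: truthful payoff $1862.5, deviation payoff $0 → loss $1862.5.
$3147.3: truthful payoff $789.3, deviation payoff $0 → loss $789.3.
$3039.7: truthful payoff $896.9, deviation payoff $0 → loss $896.9.
$2178.1: truthful payoff $1758.5, deviation payoff $0 → loss $1758.5.
Total loss = $1029.9 + $1862.5 + $789.3 + $896.9 + $1758.5 = $6337.1.
Because the price is fixed by the runner-up's bid, deviating from your value can only change a good outcome into a bad one — never the reverse.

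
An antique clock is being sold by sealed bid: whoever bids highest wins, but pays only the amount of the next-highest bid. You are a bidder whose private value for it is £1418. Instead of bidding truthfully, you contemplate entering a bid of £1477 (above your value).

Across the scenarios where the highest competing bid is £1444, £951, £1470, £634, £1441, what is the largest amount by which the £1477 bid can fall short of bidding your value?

£1444: truthful gives £0, deviation gives −£26 → loss £26.
£951: same outcome either way → loss £0.
£1470: truthful gives £0, deviation gives −£52 → loss £52.
£634: same outcome either way → loss £0.
£1441: truthful gives £0, deviation gives −£23 → loss £23.
Maximum loss: £52.

£52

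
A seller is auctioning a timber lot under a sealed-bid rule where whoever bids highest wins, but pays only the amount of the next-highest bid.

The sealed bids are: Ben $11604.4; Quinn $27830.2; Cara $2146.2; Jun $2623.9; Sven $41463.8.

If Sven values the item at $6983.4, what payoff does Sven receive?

Highest bid: Sven at $41463.8, so Sven wins.
Second-highest bid: Quinn at $27830.2 — that is the price the winner pays.
Sven's payoff = value − price = $6983.4 − $27830.2 = −$20846.8.

−$20846.8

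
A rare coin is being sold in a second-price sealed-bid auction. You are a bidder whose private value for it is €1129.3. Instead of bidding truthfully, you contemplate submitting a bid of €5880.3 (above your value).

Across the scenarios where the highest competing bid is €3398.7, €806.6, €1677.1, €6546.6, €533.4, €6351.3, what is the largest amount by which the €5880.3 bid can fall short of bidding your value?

€2269.4

€3398.7: truthful gives €0, deviation gives −€2269.4 → loss €2269.4.
€806.6: same outcome either way → loss €0.
€1677.1: truthful gives €0, deviation gives −€547.8 → loss €547.8.
€6546.6: same outcome either way → loss €0.
€533.4: same outcome either way → loss €0.
€6351.3: same outcome either way → loss €0.
Maximum loss: €2269.4.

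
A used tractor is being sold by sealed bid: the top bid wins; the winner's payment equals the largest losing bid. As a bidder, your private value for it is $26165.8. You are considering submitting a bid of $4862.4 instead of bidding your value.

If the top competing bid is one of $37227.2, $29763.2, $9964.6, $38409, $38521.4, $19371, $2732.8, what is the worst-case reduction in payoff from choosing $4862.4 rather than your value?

$16201.2

$37227.2: same outcome either way → loss $0.
$29763.2: same outcome either way → loss $0.
$9964.6: truthful gives $16201.2, deviation gives $0 → loss $16201.2.
$38409: same outcome either way → loss $0.
$38521.4: same outcome either way → loss $0.
$19371: truthful gives $6794.8, deviation gives $0 → loss $6794.8.
$2732.8: same outcome either way → loss $0.
Maximum loss: $16201.2.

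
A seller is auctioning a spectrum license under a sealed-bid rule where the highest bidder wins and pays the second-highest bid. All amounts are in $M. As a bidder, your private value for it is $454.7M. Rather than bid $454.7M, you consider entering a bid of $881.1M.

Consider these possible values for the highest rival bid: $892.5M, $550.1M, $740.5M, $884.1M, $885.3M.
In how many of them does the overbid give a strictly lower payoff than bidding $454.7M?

The deviation hurts exactly when the highest competing bid lies strictly between $454.7M and $881.1M — overbidding then wins at a price above your value.
$892.5M: above both → same outcome either way.
$550.1M: inside the interval → strictly worse (loss $95.4M).
$740.5M: inside the interval → strictly worse (loss $285.8M).
$884.1M: above both → same outcome either way.
$885.3M: above both → same outcome either way.
Count: 2.

2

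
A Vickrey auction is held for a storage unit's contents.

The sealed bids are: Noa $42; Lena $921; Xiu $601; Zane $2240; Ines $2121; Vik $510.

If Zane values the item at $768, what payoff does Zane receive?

Highest bid: Zane at $2240, so Zane wins.
Second-highest bid: Ines at $2121 — that is the price the winner pays.
Zane's payoff = value − price = $768 − $2121 = −$1353.

−$1353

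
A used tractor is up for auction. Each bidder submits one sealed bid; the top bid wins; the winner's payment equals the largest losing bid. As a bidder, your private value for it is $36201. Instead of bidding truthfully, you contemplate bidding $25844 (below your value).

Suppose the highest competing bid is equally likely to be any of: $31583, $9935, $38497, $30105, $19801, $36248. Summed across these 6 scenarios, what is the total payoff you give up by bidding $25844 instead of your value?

The deviation costs you only when the competing bid falls strictly between $25844 and $36201; elsewhere both bids give the same outcome.
$31583: truthful payoff $4618, deviation payoff $0 → loss $4618.
$9935: outcomes coincide → loss $0.
$38497: outcomes coincide → loss $0.
$30105: truthful payoff $6096, deviation payoff $0 → loss $6096.
$19801: outcomes coincide → loss $0.
$36248: outcomes coincide → loss $0.
Total loss = $4618 + $6096 = $10714.

$10714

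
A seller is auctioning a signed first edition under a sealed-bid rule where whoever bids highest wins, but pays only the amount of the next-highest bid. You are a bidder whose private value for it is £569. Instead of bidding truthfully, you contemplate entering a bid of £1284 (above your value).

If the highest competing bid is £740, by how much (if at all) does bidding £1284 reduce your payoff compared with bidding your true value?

£171

Bidding your value £569: you lose (since £569 < £740). Payoff £0.
Bidding £1284: you win and pay £740. Payoff £569 − £740 = −£171.
The competing bid £740 lies between your value and your inflated bid, so overbidding wins an item priced above your value.
Loss from deviating = £0 − (−£171) = £171.
In a second-price auction your bid sets only whether you win, not what you pay, so bidding your true value is weakly dominant.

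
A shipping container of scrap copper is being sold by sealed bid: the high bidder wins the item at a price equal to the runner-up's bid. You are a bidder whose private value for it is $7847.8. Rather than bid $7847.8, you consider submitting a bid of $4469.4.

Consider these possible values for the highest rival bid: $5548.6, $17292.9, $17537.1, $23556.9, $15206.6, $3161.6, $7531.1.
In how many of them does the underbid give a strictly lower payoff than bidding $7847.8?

The deviation hurts exactly when the highest competing bid lies strictly between $4469.4 and $7847.8 — underbidding then forfeits a profitable win.
$5548.6: inside the interval → strictly worse (loss $2299.2).
$17292.9: above both → same outcome either way.
$17537.1: above both → same outcome either way.
$23556.9: above both → same outcome either way.
$15206.6: above both → same outcome either way.
$3161.6: below both → same outcome either way.
$7531.1: inside the interval → strictly worse (loss $316.7).
Count: 2.

2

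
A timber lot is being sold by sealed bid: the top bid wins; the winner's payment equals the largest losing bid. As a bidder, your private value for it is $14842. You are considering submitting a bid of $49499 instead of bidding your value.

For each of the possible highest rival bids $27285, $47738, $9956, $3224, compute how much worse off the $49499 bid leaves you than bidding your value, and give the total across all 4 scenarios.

The deviation costs you only when the competing bid falls strictly between $14842 and $49499; elsewhere both bids give the same outcome.
$27285: truthful payoff $0, deviation payoff −$12443 → loss $12443.
$47738: truthful payoff $0, deviation payoff −$32896 → loss $32896.
$9956: outcomes coincide → loss $0.
$3224: outcomes coincide → loss $0.
Total loss = $12443 + $32896 = $45339.
Truthful bidding weakly dominates here: raising your bid can only win items priced above your value, and lowering it can only forfeit items priced below.

$45339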